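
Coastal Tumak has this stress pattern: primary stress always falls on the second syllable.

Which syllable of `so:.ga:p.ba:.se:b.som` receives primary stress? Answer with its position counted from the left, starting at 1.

The word has 5 syllables; the second syllable is syllable 2 (ga:p).
Primary stress: syllable 2 → so:.ˈga:p.ba:.se:b.som.

2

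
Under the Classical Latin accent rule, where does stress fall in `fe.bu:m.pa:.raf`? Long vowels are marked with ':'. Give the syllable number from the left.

3

Classical Latin: stress the penult if heavy (long vowel or closed), else the antepenult.
Weights: 2 bu:m H, 3 pa: H, 4 raf H.
The penult (syllable 3, pa:) is heavy, so it takes stress.
Stress on syllable 3: fe.bu:m.ˈpa:.raf.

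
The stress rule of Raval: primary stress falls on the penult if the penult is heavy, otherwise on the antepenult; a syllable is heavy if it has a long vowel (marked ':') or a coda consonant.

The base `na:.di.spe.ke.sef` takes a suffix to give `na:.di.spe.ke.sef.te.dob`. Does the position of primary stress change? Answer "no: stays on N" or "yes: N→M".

yes: 3→5

Base `na:.di.spe.ke.sef` (5 syllables):
  Weights: 3 spe L, 4 ke L, 5 sef H.
  The penult (syllable 4, ke) is light, so stress falls on the antepenult (syllable 3, spe).
  → primary stress on syllable 3.
Suffixed `na:.di.spe.ke.sef.te.dob` (7 syllables):
  Weights: 5 sef H, 6 te L, 7 dob H.
  The penult (syllable 6, te) is light, so stress falls on the antepenult (syllable 5, sef).
  → primary stress on syllable 5.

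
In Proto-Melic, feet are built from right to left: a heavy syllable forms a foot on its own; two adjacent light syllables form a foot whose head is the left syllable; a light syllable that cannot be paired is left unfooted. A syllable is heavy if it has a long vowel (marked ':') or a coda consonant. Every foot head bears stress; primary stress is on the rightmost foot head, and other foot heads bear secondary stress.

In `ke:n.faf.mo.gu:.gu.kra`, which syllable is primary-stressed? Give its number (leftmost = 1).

5

Weights: 1 ke:n H, 2 faf H, 3 mo L, 4 gu: H, 5 gu L, 6 kra L.
Parse right to left (heavy = foot alone; LL = one foot; stranded L unfooted): (ˈke:n) (ˈfaf) mo (ˈgu:) (ˈgu.kra).
Foot heads: 1, 2, 4, 5.
Primary stress on the rightmost head = syllable 5.
Primary stress: syllable 5 → ke:n.faf.mo.gu:.ˈgu.kra.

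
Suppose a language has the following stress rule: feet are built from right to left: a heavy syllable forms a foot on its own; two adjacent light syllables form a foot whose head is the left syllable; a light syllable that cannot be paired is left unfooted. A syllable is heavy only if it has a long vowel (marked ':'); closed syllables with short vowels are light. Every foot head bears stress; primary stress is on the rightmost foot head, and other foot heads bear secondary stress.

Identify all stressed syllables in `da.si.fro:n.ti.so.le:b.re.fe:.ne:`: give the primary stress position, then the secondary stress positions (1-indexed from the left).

primary 9, secondary 1, 3, 4, 6, 8

Weights: 1 da L, 2 si L, 3 fro:n H, 4 ti L, 5 so L, 6 le:b H, 7 re L, 8 fe: H, 9 ne: H.
Parse right to left (heavy = foot alone; LL = one foot; stranded L unfooted): (ˈda.si) (ˈfro:n) (ˈti.so) (ˈle:b) re (ˈfe:) (ˈne:).
Foot heads: 1, 3, 4, 6, 8, 9.
Primary stress on the rightmost head = syllable 9.
Secondary stress on 1, 3, 4, 6, 8: ˌda.si.ˌfro:n.ˌti.so.ˌle:b.re.ˌfe:.ˈne:.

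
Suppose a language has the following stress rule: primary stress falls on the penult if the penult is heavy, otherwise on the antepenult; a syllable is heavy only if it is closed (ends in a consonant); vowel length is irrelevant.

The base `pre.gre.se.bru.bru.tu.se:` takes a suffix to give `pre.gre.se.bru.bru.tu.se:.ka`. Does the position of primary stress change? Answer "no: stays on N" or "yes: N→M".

Base `pre.gre.se.bru.bru.tu.se:` (7 syllables):
  Weights: 5 bru L, 6 tu L, 7 se: L.
  The penult (syllable 6, tu) is light, so stress falls on the antepenult (syllable 5, bru).
  → primary stress on syllable 5.
Suffixed `pre.gre.se.bru.bru.tu.se:.ka` (8 syllables):
  Weights: 6 tu L, 7 se: L, 8 ka L.
  The penult (syllable 7, se:) is light, so stress falls on the antepenult (syllable 6, tu).
  → primary stress on syllable 6.

yes: 5→6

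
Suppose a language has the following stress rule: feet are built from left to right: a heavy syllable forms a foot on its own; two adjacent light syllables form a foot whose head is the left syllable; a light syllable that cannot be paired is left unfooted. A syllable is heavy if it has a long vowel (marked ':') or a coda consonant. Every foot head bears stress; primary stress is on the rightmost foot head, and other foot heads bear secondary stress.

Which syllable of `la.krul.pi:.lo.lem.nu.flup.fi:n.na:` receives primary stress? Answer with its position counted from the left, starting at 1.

Weights: 1 la L, 2 krul H, 3 pi: H, 4 lo L, 5 lem H, 6 nu L, 7 flup H, 8 fi:n H, 9 na: H.
Parse left to right (heavy = foot alone; LL = one foot; stranded L unfooted): la (ˈkrul) (ˈpi:) lo (ˈlem) nu (ˈflup) (ˈfi:n) (ˈna:).
Foot heads: 2, 3, 5, 7, 8, 9.
Primary stress on the rightmost head = syllable 9.
Primary stress: syllable 9 → la.krul.pi:.lo.lem.nu.flup.fi:n.ˈna:.

9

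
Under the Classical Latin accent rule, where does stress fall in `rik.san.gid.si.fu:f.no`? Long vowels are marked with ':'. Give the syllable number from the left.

Classical Latin: stress the penult if heavy (long vowel or closed), else the antepenult.
Weights: 4 si L, 5 fu:f H, 6 no L.
The penult (syllable 5, fu:f) is heavy, so it takes stress.
Stress on syllable 5: rik.san.gid.si.ˈfu:f.no.

5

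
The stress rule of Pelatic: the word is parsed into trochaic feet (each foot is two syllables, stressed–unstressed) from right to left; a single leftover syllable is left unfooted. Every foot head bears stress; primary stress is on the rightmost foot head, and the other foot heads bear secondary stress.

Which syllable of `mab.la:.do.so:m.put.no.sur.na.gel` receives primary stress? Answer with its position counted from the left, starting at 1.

8

Parse right to left into trochaic (ˈσσ) feet: mab (ˈla:.do) (ˈso:m.put) (ˈno.sur) (ˈna.gel). Syllable 1 is left unfooted.
Foot heads (stressed positions): 2, 4, 6, 8.
End Rule Rightmost: primary stress on the rightmost head = syllable 8.
Primary stress: syllable 8 → mab.la:.do.so:m.put.no.sur.ˈna.gel.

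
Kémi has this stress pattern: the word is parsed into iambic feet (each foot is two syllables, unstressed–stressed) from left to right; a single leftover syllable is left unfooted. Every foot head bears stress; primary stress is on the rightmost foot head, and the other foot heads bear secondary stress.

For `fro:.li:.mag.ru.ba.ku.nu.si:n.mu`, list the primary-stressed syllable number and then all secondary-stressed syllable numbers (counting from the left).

Parse left to right into iambic (σˈσ) feet: (fro:.ˈli:) (mag.ˈru) (ba.ˈku) (nu.ˈsi:n) mu. Syllable 9 is left unfooted.
Foot heads (stressed positions): 2, 4, 6, 8.
End Rule Rightmost: primary stress on the rightmost head = syllable 8.
Secondary stress on 2, 4, 6: fro:.ˌli:.mag.ˌru.ba.ˌku.nu.ˈsi:n.mu.

primary 8, secondary 2, 4, 6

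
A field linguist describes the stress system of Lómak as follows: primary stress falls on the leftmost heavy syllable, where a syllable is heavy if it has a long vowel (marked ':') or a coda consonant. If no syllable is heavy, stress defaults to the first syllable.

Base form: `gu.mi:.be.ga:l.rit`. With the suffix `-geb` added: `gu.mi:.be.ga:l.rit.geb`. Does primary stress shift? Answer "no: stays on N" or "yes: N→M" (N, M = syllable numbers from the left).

Base `gu.mi:.be.ga:l.rit` (5 syllables):
  Weights: 1 gu L, 2 mi: H, 3 be L, 4 ga:l H, 5 rit H.
  Heavy syllables in the domain: 2, 4, 5. The leftmost is syllable 2 (mi:).
  → primary stress on syllable 2.
Suffixed `gu.mi:.be.ga:l.rit.geb` (6 syllables):
  Weights: 1 gu L, 2 mi: H, 3 be L, 4 ga:l H, 5 rit H, 6 geb H.
  Heavy syllables in the domain: 2, 4, 5, 6. The leftmost is syllable 2 (mi:).
  → primary stress on syllable 2.

no: stays on 2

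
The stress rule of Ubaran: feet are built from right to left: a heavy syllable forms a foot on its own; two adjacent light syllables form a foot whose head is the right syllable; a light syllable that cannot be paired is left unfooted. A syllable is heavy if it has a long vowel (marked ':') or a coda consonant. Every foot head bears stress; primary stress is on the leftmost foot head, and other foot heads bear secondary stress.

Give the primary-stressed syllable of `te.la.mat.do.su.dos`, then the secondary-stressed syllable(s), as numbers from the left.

primary 2, secondary 3, 5, 6

Weights: 1 te L, 2 la L, 3 mat H, 4 do L, 5 su L, 6 dos H.
Parse right to left (heavy = foot alone; LL = one foot; stranded L unfooted): (te.ˈla) (ˈmat) (do.ˈsu) (ˈdos).
Foot heads: 2, 3, 5, 6.
Primary stress on the leftmost head = syllable 2.
Secondary stress on 3, 5, 6: te.ˈla.ˌmat.do.ˌsu.ˌdos.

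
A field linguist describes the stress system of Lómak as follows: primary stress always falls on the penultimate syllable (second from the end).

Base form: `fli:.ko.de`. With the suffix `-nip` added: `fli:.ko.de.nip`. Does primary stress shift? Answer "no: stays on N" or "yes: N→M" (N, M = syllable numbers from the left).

Base `fli:.ko.de` (3 syllables):
  The word has 3 syllables; the penultimate syllable (second from the end) is syllable 2 (ko).
  → primary stress on syllable 2.
Suffixed `fli:.ko.de.nip` (4 syllables):
  The word has 4 syllables; the penultimate syllable (second from the end) is syllable 3 (de).
  → primary stress on syllable 3.

yes: 2→3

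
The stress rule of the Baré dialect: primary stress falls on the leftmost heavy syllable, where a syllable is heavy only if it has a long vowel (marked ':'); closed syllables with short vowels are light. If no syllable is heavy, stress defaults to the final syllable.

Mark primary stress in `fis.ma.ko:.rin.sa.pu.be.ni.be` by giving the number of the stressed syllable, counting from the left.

3

Weights: 1 fis L, 2 ma L, 3 ko: H, 4 rin L, 5 sa L, 6 pu L, 7 be L, 8 ni L, 9 be L.
Heavy syllables in the domain: 3. The leftmost is syllable 3 (ko:).
Primary stress: syllable 3 → fis.ma.ˈko:.rin.sa.pu.be.ni.be.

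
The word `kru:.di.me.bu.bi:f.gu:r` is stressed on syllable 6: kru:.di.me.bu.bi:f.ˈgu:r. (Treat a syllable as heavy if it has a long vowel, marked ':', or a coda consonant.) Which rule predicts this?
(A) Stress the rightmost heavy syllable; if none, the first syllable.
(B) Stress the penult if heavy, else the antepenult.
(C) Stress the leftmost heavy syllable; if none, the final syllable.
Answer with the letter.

A

Rule A → syllable 6 ✓.
Rule B → syllable 5 (observed: 6).
Rule C → syllable 1 (observed: 6).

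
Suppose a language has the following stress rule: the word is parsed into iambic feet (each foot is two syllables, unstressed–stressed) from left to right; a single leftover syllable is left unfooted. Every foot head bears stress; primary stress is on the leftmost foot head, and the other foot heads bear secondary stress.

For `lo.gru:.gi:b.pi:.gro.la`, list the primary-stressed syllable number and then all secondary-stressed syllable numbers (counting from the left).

Parse left to right into iambic (σˈσ) feet: (lo.ˈgru:) (gi:b.ˈpi:) (gro.ˈla).
Foot heads (stressed positions): 2, 4, 6.
End Rule Leftmost: primary stress on the leftmost head = syllable 2.
Secondary stress on 4, 6: lo.ˈgru:.gi:b.ˌpi:.gro.ˌla.

primary 2, secondary 4, 6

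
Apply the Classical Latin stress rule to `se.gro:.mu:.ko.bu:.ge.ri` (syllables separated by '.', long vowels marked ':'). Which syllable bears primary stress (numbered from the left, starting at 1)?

5

Classical Latin: stress the penult if heavy (long vowel or closed), else the antepenult.
Weights: 5 bu: H, 6 ge L, 7 ri L.
The penult (syllable 6, ge) is light, so stress falls on the antepenult (syllable 5, bu:).
Stress on syllable 5: se.gro:.mu:.ko.ˈbu:.ge.ri.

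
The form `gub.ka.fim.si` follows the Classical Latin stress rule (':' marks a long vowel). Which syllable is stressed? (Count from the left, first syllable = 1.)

Classical Latin: stress the penult if heavy (long vowel or closed), else the antepenult.
Weights: 2 ka L, 3 fim H, 4 si L.
The penult (syllable 3, fim) is heavy, so it takes stress.
Stress on syllable 3: gub.ka.ˈfim.si.

3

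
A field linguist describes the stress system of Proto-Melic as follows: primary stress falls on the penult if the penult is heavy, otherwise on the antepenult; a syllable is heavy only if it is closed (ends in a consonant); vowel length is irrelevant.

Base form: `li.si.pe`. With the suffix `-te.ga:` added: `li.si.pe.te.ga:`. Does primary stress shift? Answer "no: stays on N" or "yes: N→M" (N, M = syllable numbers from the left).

yes: 1→3

Base `li.si.pe` (3 syllables):
  Weights: 1 li L, 2 si L, 3 pe L.
  The penult (syllable 2, si) is light, so stress falls on the antepenult (syllable 1, li).
  → primary stress on syllable 1.
Suffixed `li.si.pe.te.ga:` (5 syllables):
  Weights: 3 pe L, 4 te L, 5 ga: L.
  The penult (syllable 4, te) is light, so stress falls on the antepenult (syllable 3, pe).
  → primary stress on syllable 3.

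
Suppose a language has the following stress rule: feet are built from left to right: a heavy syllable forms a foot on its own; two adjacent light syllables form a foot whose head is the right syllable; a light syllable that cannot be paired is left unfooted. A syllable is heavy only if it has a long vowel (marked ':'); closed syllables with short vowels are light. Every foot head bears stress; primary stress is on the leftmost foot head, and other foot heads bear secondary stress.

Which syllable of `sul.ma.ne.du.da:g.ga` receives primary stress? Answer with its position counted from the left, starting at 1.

2

Weights: 1 sul L, 2 ma L, 3 ne L, 4 du L, 5 da:g H, 6 ga L.
Parse left to right (heavy = foot alone; LL = one foot; stranded L unfooted): (sul.ˈma) (ne.ˈdu) (ˈda:g) ga.
Foot heads: 2, 4, 5.
Primary stress on the leftmost head = syllable 2.
Primary stress: syllable 2 → sul.ˈma.ne.du.da:g.ga.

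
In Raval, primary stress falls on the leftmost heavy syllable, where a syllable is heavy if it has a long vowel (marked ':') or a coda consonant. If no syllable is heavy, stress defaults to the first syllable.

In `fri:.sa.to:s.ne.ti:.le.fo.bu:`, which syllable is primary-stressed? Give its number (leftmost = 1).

Weights: 1 fri: H, 2 sa L, 3 to:s H, 4 ne L, 5 ti: H, 6 le L, 7 fo L, 8 bu: H.
Heavy syllables in the domain: 1, 3, 5, 8. The leftmost is syllable 1 (fri:).
Primary stress: syllable 1 → ˈfri:.sa.to:s.ne.ti:.le.fo.bu:.

1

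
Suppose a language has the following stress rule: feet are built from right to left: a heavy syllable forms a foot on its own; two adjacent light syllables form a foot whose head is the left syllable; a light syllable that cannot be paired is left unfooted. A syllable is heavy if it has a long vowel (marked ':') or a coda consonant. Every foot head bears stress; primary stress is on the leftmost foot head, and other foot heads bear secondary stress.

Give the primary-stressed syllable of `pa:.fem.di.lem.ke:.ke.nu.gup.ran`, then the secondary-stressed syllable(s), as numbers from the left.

Weights: 1 pa: H, 2 fem H, 3 di L, 4 lem H, 5 ke: H, 6 ke L, 7 nu L, 8 gup H, 9 ran H.
Parse right to left (heavy = foot alone; LL = one foot; stranded L unfooted): (ˈpa:) (ˈfem) di (ˈlem) (ˈke:) (ˈke.nu) (ˈgup) (ˈran).
Foot heads: 1, 2, 4, 5, 6, 8, 9.
Primary stress on the leftmost head = syllable 1.
Secondary stress on 2, 4, 5, 6, 8, 9: ˈpa:.ˌfem.di.ˌlem.ˌke:.ˌke.nu.ˌgup.ˌran.

primary 1, secondary 2, 4, 5, 6, 8, 9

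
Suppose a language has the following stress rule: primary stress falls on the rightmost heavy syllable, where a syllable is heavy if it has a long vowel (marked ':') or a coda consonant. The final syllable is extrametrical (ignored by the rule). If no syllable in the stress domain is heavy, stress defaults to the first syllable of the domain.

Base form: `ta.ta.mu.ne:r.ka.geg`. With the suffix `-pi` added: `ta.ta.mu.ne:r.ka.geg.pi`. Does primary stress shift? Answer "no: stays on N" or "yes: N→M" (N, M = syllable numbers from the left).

yes: 4→6

Base `ta.ta.mu.ne:r.ka.geg` (6 syllables):
  The final syllable (6, geg) is extrametrical; the stress domain is syllables 1–5.
  Weights: 1 ta L, 2 ta L, 3 mu L, 4 ne:r H, 5 ka L.
  Heavy syllables in the domain: 4. The rightmost is syllable 4 (ne:r).
  → primary stress on syllable 4.
Suffixed `ta.ta.mu.ne:r.ka.geg.pi` (7 syllables):
  The final syllable (7, pi) is extrametrical; the stress domain is syllables 1–6.
  Weights: 1 ta L, 2 ta L, 3 mu L, 4 ne:r H, 5 ka L, 6 geg H.
  Heavy syllables in the domain: 4, 6. The rightmost is syllable 6 (geg).
  → primary stress on syllable 6.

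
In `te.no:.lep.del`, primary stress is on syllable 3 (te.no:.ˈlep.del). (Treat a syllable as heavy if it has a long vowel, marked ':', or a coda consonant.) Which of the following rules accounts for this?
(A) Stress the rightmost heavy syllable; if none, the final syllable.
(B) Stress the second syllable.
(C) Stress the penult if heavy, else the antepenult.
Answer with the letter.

Rule A → syllable 4 (observed: 3).
Rule B → syllable 2 (observed: 3).
Rule C → syllable 3 ✓.

C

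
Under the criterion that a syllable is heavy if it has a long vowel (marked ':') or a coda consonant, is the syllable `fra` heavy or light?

`fra`: short vowel, open (no coda). Short vowel, open → light.

light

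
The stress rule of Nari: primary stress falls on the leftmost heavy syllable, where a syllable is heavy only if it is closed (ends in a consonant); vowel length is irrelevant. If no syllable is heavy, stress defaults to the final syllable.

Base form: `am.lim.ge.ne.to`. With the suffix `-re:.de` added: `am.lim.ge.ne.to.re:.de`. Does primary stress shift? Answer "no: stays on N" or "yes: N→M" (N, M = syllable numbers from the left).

Base `am.lim.ge.ne.to` (5 syllables):
  Weights: 1 am H, 2 lim H, 3 ge L, 4 ne L, 5 to L.
  Heavy syllables in the domain: 1, 2. The leftmost is syllable 1 (am).
  → primary stress on syllable 1.
Suffixed `am.lim.ge.ne.to.re:.de` (7 syllables):
  Weights: 1 am H, 2 lim H, 3 ge L, 4 ne L, 5 to L, 6 re: L, 7 de L.
  Heavy syllables in the domain: 1, 2. The leftmost is syllable 1 (am).
  → primary stress on syllable 1.

no: stays on 1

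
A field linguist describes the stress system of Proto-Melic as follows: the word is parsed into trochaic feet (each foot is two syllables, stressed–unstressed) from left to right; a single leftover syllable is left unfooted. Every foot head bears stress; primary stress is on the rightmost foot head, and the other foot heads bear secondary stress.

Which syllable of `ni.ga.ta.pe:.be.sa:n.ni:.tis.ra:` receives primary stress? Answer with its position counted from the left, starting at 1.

7

Parse left to right into trochaic (ˈσσ) feet: (ˈni.ga) (ˈta.pe:) (ˈbe.sa:n) (ˈni:.tis) ra:. Syllable 9 is left unfooted.
Foot heads (stressed positions): 1, 3, 5, 7.
End Rule Rightmost: primary stress on the rightmost head = syllable 7.
Primary stress: syllable 7 → ni.ga.ta.pe:.be.sa:n.ˈni:.tis.ra:.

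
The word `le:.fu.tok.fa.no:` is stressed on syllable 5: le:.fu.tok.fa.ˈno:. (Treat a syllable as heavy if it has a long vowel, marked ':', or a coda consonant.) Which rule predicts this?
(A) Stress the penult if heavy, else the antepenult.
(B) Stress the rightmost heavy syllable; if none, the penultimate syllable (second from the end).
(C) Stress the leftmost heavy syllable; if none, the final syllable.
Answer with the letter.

Rule A → syllable 3 (observed: 5).
Rule B → syllable 5 ✓.
Rule C → syllable 1 (observed: 5).

B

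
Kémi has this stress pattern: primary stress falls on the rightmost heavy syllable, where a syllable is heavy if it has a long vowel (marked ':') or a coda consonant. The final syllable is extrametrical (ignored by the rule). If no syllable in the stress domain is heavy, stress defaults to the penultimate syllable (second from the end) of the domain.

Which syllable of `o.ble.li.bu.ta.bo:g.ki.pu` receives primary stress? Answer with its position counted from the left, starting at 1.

6

The final syllable (8, pu) is extrametrical; the stress domain is syllables 1–7.
Weights: 1 o L, 2 ble L, 3 li L, 4 bu L, 5 ta L, 6 bo:g H, 7 ki L.
Heavy syllables in the domain: 6. The rightmost is syllable 6 (bo:g).
Primary stress: syllable 6 → o.ble.li.bu.ta.ˈbo:g.ki.pu.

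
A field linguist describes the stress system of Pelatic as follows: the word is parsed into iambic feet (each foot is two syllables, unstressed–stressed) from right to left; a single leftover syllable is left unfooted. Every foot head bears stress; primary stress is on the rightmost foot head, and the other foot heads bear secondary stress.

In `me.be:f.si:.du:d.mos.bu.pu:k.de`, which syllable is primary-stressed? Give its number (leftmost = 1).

8

Parse right to left into iambic (σˈσ) feet: (me.ˈbe:f) (si:.ˈdu:d) (mos.ˈbu) (pu:k.ˈde).
Foot heads (stressed positions): 2, 4, 6, 8.
End Rule Rightmost: primary stress on the rightmost head = syllable 8.
Primary stress: syllable 8 → me.be:f.si:.du:d.mos.bu.pu:k.ˈde.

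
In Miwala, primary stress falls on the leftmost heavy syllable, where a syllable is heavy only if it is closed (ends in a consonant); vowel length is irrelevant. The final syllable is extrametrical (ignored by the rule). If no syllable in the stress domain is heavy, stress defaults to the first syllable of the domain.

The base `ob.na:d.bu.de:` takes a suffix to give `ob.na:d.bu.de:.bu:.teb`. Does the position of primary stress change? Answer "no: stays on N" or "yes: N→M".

Base `ob.na:d.bu.de:` (4 syllables):
  The final syllable (4, de:) is extrametrical; the stress domain is syllables 1–3.
  Weights: 1 ob H, 2 na:d H, 3 bu L.
  Heavy syllables in the domain: 1, 2. The leftmost is syllable 1 (ob).
  → primary stress on syllable 1.
Suffixed `ob.na:d.bu.de:.bu:.teb` (6 syllables):
  The final syllable (6, teb) is extrametrical; the stress domain is syllables 1–5.
  Weights: 1 ob H, 2 na:d H, 3 bu L, 4 de: L, 5 bu: L.
  Heavy syllables in the domain: 1, 2. The leftmost is syllable 1 (ob).
  → primary stress on syllable 1.

no: stays on 1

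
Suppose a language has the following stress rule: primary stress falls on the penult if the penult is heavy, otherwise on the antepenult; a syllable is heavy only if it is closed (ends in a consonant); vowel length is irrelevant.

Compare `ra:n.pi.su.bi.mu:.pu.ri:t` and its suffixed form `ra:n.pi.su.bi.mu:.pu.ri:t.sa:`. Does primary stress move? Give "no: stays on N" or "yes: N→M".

yes: 5→7

Base `ra:n.pi.su.bi.mu:.pu.ri:t` (7 syllables):
  Weights: 5 mu: L, 6 pu L, 7 ri:t H.
  The penult (syllable 6, pu) is light, so stress falls on the antepenult (syllable 5, mu:).
  → primary stress on syllable 5.
Suffixed `ra:n.pi.su.bi.mu:.pu.ri:t.sa:` (8 syllables):
  Weights: 6 pu L, 7 ri:t H, 8 sa: L.
  The penult (syllable 7, ri:t) is heavy, so it takes stress.
  → primary stress on syllable 7.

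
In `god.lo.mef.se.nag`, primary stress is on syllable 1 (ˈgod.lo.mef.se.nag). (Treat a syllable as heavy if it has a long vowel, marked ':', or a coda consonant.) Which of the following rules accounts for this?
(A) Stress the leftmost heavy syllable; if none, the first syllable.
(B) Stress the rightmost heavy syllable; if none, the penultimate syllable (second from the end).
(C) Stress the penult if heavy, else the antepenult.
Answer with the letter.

A

Rule A → syllable 1 ✓.
Rule B → syllable 5 (observed: 1).
Rule C → syllable 3 (observed: 1).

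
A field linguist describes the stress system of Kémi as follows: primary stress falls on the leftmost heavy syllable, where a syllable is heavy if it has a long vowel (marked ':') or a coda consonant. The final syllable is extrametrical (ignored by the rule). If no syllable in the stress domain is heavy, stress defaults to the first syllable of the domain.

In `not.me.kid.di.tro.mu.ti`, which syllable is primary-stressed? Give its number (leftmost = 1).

The final syllable (7, ti) is extrametrical; the stress domain is syllables 1–6.
Weights: 1 not H, 2 me L, 3 kid H, 4 di L, 5 tro L, 6 mu L.
Heavy syllables in the domain: 1, 3. The leftmost is syllable 1 (not).
Primary stress: syllable 1 → ˈnot.me.kid.di.tro.mu.ti.

1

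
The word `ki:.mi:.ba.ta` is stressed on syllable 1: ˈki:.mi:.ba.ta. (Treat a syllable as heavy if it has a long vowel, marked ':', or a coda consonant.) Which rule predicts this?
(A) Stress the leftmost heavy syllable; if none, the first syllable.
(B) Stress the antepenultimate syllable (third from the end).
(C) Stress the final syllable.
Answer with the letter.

A

Rule A → syllable 1 ✓.
Rule B → syllable 2 (observed: 1).
Rule C → syllable 4 (observed: 1).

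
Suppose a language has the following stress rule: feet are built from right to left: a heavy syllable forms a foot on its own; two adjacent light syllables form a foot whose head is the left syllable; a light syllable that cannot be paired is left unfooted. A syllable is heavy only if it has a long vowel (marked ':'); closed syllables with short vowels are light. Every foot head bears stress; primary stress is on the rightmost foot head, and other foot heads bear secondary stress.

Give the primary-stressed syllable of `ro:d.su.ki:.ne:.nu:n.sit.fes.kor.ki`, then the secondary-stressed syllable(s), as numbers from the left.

primary 8, secondary 1, 3, 4, 5, 6

Weights: 1 ro:d H, 2 su L, 3 ki: H, 4 ne: H, 5 nu:n H, 6 sit L, 7 fes L, 8 kor L, 9 ki L.
Parse right to left (heavy = foot alone; LL = one foot; stranded L unfooted): (ˈro:d) su (ˈki:) (ˈne:) (ˈnu:n) (ˈsit.fes) (ˈkor.ki).
Foot heads: 1, 3, 4, 5, 6, 8.
Primary stress on the rightmost head = syllable 8.
Secondary stress on 1, 3, 4, 5, 6: ˌro:d.su.ˌki:.ˌne:.ˌnu:n.ˌsit.fes.ˈkor.ki.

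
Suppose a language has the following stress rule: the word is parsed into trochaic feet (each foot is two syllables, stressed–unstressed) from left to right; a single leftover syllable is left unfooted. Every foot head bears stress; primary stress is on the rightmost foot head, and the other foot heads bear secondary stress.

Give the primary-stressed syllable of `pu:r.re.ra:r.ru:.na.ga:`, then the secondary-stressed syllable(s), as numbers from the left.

primary 5, secondary 1, 3

Parse left to right into trochaic (ˈσσ) feet: (ˈpu:r.re) (ˈra:r.ru:) (ˈna.ga:).
Foot heads (stressed positions): 1, 3, 5.
End Rule Rightmost: primary stress on the rightmost head = syllable 5.
Secondary stress on 1, 3: ˌpu:r.re.ˌra:r.ru:.ˈna.ga:.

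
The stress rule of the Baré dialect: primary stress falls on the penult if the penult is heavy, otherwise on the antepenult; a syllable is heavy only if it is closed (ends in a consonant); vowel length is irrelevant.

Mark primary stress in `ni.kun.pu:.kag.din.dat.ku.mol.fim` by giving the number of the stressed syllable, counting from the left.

Weights: 7 ku L, 8 mol H, 9 fim H.
The penult (syllable 8, mol) is heavy, so it takes stress.
Primary stress: syllable 8 → ni.kun.pu:.kag.din.dat.ku.ˈmol.fim.

8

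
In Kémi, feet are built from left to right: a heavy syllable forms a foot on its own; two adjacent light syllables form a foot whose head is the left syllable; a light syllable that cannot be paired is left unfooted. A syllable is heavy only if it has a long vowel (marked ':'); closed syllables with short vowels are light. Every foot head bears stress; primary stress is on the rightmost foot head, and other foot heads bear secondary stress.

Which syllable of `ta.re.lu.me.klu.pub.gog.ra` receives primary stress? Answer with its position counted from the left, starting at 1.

7

Weights: 1 ta L, 2 re L, 3 lu L, 4 me L, 5 klu L, 6 pub L, 7 gog L, 8 ra L.
Parse left to right (heavy = foot alone; LL = one foot; stranded L unfooted): (ˈta.re) (ˈlu.me) (ˈklu.pub) (ˈgog.ra).
Foot heads: 1, 3, 5, 7.
Primary stress on the rightmost head = syllable 7.
Primary stress: syllable 7 → ta.re.lu.me.klu.pub.ˈgog.ra.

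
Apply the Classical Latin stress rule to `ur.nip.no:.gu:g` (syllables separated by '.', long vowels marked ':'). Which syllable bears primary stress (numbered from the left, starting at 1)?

Classical Latin: stress the penult if heavy (long vowel or closed), else the antepenult.
Weights: 2 nip H, 3 no: H, 4 gu:g H.
The penult (syllable 3, no:) is heavy, so it takes stress.
Stress on syllable 3: ur.nip.ˈno:.gu:g.

3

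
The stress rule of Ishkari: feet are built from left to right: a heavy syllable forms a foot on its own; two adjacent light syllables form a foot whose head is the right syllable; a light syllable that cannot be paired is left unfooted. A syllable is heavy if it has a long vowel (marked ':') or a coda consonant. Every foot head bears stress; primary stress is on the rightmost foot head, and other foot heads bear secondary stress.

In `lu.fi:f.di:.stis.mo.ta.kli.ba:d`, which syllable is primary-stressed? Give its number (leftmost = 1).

8

Weights: 1 lu L, 2 fi:f H, 3 di: H, 4 stis H, 5 mo L, 6 ta L, 7 kli L, 8 ba:d H.
Parse left to right (heavy = foot alone; LL = one foot; stranded L unfooted): lu (ˈfi:f) (ˈdi:) (ˈstis) (mo.ˈta) kli (ˈba:d).
Foot heads: 2, 3, 4, 6, 8.
Primary stress on the rightmost head = syllable 8.
Primary stress: syllable 8 → lu.fi:f.di:.stis.mo.ta.kli.ˈba:d.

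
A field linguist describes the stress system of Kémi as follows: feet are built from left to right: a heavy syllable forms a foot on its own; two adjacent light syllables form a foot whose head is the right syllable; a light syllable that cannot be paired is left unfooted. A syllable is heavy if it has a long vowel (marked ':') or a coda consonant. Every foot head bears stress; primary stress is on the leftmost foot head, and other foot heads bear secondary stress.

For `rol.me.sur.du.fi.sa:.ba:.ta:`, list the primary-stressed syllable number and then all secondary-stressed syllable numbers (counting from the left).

primary 1, secondary 3, 5, 6, 7, 8

Weights: 1 rol H, 2 me L, 3 sur H, 4 du L, 5 fi L, 6 sa: H, 7 ba: H, 8 ta: H.
Parse left to right (heavy = foot alone; LL = one foot; stranded L unfooted): (ˈrol) me (ˈsur) (du.ˈfi) (ˈsa:) (ˈba:) (ˈta:).
Foot heads: 1, 3, 5, 6, 7, 8.
Primary stress on the leftmost head = syllable 1.
Secondary stress on 3, 5, 6, 7, 8: ˈrol.me.ˌsur.du.ˌfi.ˌsa:.ˌba:.ˌta:.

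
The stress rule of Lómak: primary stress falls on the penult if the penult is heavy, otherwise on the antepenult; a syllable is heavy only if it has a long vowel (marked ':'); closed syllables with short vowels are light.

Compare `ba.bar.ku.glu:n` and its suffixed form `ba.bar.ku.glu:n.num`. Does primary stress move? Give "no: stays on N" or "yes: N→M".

yes: 2→4

Base `ba.bar.ku.glu:n` (4 syllables):
  Weights: 2 bar L, 3 ku L, 4 glu:n H.
  The penult (syllable 3, ku) is light, so stress falls on the antepenult (syllable 2, bar).
  → primary stress on syllable 2.
Suffixed `ba.bar.ku.glu:n.num` (5 syllables):
  Weights: 3 ku L, 4 glu:n H, 5 num L.
  The penult (syllable 4, glu:n) is heavy, so it takes stress.
  → primary stress on syllable 4.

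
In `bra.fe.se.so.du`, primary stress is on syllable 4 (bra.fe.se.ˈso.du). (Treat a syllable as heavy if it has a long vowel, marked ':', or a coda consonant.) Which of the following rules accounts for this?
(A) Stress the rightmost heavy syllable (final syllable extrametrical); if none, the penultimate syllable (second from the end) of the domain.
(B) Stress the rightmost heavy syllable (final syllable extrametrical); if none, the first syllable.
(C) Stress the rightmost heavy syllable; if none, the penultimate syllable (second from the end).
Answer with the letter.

Rule A → syllable 3 (observed: 4).
Rule B → syllable 1 (observed: 4).
Rule C → syllable 4 ✓.

C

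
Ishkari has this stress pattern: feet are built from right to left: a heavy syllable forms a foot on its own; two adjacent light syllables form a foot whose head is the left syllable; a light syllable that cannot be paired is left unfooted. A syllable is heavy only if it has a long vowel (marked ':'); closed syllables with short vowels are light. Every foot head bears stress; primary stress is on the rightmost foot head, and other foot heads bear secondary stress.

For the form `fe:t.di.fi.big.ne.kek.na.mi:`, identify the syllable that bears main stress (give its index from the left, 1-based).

8

Weights: 1 fe:t H, 2 di L, 3 fi L, 4 big L, 5 ne L, 6 kek L, 7 na L, 8 mi: H.
Parse right to left (heavy = foot alone; LL = one foot; stranded L unfooted): (ˈfe:t) (ˈdi.fi) (ˈbig.ne) (ˈkek.na) (ˈmi:).
Foot heads: 1, 2, 4, 6, 8.
Primary stress on the rightmost head = syllable 8.
Primary stress: syllable 8 → fe:t.di.fi.big.ne.kek.na.ˈmi:.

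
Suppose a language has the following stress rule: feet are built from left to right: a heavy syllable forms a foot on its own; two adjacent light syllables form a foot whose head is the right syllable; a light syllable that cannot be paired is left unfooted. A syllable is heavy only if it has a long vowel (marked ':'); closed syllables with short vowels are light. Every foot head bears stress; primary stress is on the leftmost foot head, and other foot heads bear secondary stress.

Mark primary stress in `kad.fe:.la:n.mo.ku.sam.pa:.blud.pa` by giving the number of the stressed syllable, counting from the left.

2

Weights: 1 kad L, 2 fe: H, 3 la:n H, 4 mo L, 5 ku L, 6 sam L, 7 pa: H, 8 blud L, 9 pa L.
Parse left to right (heavy = foot alone; LL = one foot; stranded L unfooted): kad (ˈfe:) (ˈla:n) (mo.ˈku) sam (ˈpa:) (blud.ˈpa).
Foot heads: 2, 3, 5, 7, 9.
Primary stress on the leftmost head = syllable 2.
Primary stress: syllable 2 → kad.ˈfe:.la:n.mo.ku.sam.pa:.blud.pa.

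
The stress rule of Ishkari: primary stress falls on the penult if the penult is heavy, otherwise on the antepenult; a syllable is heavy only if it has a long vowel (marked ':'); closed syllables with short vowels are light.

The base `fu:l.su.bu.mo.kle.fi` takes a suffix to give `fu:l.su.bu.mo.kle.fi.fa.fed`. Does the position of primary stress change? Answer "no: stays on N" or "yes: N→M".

yes: 4→6

Base `fu:l.su.bu.mo.kle.fi` (6 syllables):
  Weights: 4 mo L, 5 kle L, 6 fi L.
  The penult (syllable 5, kle) is light, so stress falls on the antepenult (syllable 4, mo).
  → primary stress on syllable 4.
Suffixed `fu:l.su.bu.mo.kle.fi.fa.fed` (8 syllables):
  Weights: 6 fi L, 7 fa L, 8 fed L.
  The penult (syllable 7, fa) is light, so stress falls on the antepenult (syllable 6, fi).
  → primary stress on syllable 6.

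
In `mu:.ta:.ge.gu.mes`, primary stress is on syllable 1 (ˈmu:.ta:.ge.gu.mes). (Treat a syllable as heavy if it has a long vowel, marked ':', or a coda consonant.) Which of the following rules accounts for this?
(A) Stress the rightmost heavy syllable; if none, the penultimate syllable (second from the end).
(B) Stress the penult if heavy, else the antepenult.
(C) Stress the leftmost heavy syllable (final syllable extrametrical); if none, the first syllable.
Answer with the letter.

Rule A → syllable 5 (observed: 1).
Rule B → syllable 3 (observed: 1).
Rule C → syllable 1 ✓.

C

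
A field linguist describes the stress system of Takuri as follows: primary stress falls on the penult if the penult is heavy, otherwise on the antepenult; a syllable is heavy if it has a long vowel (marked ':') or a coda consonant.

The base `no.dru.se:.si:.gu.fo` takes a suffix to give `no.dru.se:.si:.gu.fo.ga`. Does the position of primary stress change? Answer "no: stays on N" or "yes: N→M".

Base `no.dru.se:.si:.gu.fo` (6 syllables):
  Weights: 4 si: H, 5 gu L, 6 fo L.
  The penult (syllable 5, gu) is light, so stress falls on the antepenult (syllable 4, si:).
  → primary stress on syllable 4.
Suffixed `no.dru.se:.si:.gu.fo.ga` (7 syllables):
  Weights: 5 gu L, 6 fo L, 7 ga L.
  The penult (syllable 6, fo) is light, so stress falls on the antepenult (syllable 5, gu).
  → primary stress on syllable 5.

yes: 4→5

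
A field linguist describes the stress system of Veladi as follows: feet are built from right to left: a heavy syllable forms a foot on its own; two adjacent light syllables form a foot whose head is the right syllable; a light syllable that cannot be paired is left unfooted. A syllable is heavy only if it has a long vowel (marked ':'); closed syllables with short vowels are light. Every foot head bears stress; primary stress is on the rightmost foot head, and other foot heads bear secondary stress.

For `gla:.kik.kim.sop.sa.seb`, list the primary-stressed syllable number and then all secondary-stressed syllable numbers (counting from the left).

primary 6, secondary 1, 4

Weights: 1 gla: H, 2 kik L, 3 kim L, 4 sop L, 5 sa L, 6 seb L.
Parse right to left (heavy = foot alone; LL = one foot; stranded L unfooted): (ˈgla:) kik (kim.ˈsop) (sa.ˈseb).
Foot heads: 1, 4, 6.
Primary stress on the rightmost head = syllable 6.
Secondary stress on 1, 4: ˌgla:.kik.kim.ˌsop.sa.ˈseb.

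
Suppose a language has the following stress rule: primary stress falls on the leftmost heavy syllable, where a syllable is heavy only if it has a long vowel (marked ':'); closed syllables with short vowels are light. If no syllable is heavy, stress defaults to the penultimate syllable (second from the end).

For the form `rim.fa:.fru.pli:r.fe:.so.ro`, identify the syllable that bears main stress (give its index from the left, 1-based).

Weights: 1 rim L, 2 fa: H, 3 fru L, 4 pli:r H, 5 fe: H, 6 so L, 7 ro L.
Heavy syllables in the domain: 2, 4, 5. The leftmost is syllable 2 (fa:).
Primary stress: syllable 2 → rim.ˈfa:.fru.pli:r.fe:.so.ro.

2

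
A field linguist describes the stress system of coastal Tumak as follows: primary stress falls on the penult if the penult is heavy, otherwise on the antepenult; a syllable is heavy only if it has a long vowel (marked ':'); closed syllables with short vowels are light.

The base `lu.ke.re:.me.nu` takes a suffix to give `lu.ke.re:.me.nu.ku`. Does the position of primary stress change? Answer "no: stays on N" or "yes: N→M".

yes: 3→4

Base `lu.ke.re:.me.nu` (5 syllables):
  Weights: 3 re: H, 4 me L, 5 nu L.
  The penult (syllable 4, me) is light, so stress falls on the antepenult (syllable 3, re:).
  → primary stress on syllable 3.
Suffixed `lu.ke.re:.me.nu.ku` (6 syllables):
  Weights: 4 me L, 5 nu L, 6 ku L.
  The penult (syllable 5, nu) is light, so stress falls on the antepenult (syllable 4, me).
  → primary stress on syllable 4.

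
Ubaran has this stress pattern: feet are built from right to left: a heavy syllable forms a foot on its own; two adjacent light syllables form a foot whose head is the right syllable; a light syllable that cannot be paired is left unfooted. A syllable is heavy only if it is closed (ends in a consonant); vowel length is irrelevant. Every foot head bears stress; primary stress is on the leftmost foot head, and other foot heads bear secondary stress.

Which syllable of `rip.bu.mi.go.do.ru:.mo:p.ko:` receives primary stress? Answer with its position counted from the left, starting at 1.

Weights: 1 rip H, 2 bu L, 3 mi L, 4 go L, 5 do L, 6 ru: L, 7 mo:p H, 8 ko: L.
Parse right to left (heavy = foot alone; LL = one foot; stranded L unfooted): (ˈrip) bu (mi.ˈgo) (do.ˈru:) (ˈmo:p) ko:.
Foot heads: 1, 4, 6, 7.
Primary stress on the leftmost head = syllable 1.
Primary stress: syllable 1 → ˈrip.bu.mi.go.do.ru:.mo:p.ko:.

1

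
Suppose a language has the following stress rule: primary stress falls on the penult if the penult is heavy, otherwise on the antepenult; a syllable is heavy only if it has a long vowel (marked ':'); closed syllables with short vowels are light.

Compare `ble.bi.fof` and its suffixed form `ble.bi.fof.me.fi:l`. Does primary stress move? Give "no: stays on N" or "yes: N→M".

yes: 1→3

Base `ble.bi.fof` (3 syllables):
  Weights: 1 ble L, 2 bi L, 3 fof L.
  The penult (syllable 2, bi) is light, so stress falls on the antepenult (syllable 1, ble).
  → primary stress on syllable 1.
Suffixed `ble.bi.fof.me.fi:l` (5 syllables):
  Weights: 3 fof L, 4 me L, 5 fi:l H.
  The penult (syllable 4, me) is light, so stress falls on the antepenult (syllable 3, fof).
  → primary stress on syllable 3.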